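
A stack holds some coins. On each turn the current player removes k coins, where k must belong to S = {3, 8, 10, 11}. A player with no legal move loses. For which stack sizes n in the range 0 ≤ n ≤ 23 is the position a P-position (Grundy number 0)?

n :  0  1  2  3  4  5  6  7  8  9 10 11 12 13 14 15 16 17 18 19 20 21 22 23
G :  0  0  0  1  1  1  0  0  2  1  1  3  2  2  2  3  3  3  4  0  0  0  1  1
P-positions are exactly the n with G(n) = 0.

0, 1, 2, 6, 7, 19, 20, 21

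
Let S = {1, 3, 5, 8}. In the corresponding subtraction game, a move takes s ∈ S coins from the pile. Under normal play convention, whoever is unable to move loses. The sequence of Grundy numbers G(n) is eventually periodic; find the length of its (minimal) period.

G(0) = 0
G(1) = mex{0} = 1
G(2) = mex{1} = 0
G(3) = mex{0,0} = 1
G(4) = mex{1,1} = 0
G(5) = mex{0,0,0} = 1
G(6) = mex{1,1,1} = 0
G(7) = mex{0,0,0} = 1
G(8) = mex{1,1,1,0} = 2
G(9) = mex{2,0,0,1} = 3
G(10) = mex{3,1,1,0} = 2
G(11) = mex{2,2,0,1} = 3
G(12) = mex{3,3,1,0} = 2
G(13) = mex{2,2,2,1} = 0
G(14) = mex{0,3,3,0} = 1
G(15) = mex{1,2,2,1} = 0
G(16) = mex{0,0,3,2} = 1
G(17) = mex{1,1,2,3} = 0
G(18) = mex{0,0,0,2} = 1
G(19) = mex{1,1,1,3} = 0
G(20) = mex{0,0,0,2} = 1
G(21) = mex{1,1,1,0} = 2
G(22) = mex{2,0,0,1} = 3
G(23) = mex{3,1,1,0} = 2
G(24) = mex{2,2,0,1} = 3
G(25) = mex{3,3,1,0} = 2
G(26) = mex{2,2,2,1} = 0
G(27) = mex{0,3,3,0} = 1
G(n+13) = G(n) holds for n = 0,…,7 (a full window of length max(S) = 8), so the sequence is purely periodic with period 13.

13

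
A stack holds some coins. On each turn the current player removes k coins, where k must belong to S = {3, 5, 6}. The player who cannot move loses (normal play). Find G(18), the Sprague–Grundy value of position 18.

0

G(0) = 0
G(1) = mex{} = 0
G(2) = mex{} = 0
G(3) = mex{0} = 1
G(4) = mex{0} = 1
G(5) = mex{0,0} = 1
G(6) = mex{1,0,0} = 2
G(7) = mex{1,0,0} = 2
G(8) = mex{1,1,0} = 2
G(9) = mex{2,1,1} = 0
G(10) = mex{2,1,1} = 0
G(11) = mex{2,2,1} = 0
G(12) = mex{0,2,2} = 1
G(13) = mex{0,2,2} = 1
G(14) = mex{0,0,2} = 1
G(15) = mex{1,0,0} = 2
G(16) = mex{1,0,0} = 2
G(17) = mex{1,1,0} = 2
G(18) = mex{2,1,1} = 0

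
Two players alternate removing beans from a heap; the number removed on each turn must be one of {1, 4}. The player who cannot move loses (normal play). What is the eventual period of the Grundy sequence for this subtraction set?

n :  0  1  2  3  4  5  6  7  8  9 10 11 12 13 14
G :  0  1  0  1  2  0  1  0  1  2  0  1  0  1  2
G(n+5) = G(n) holds for n = 0,…,3 (a full window of length max(S) = 4), so the sequence is purely periodic with period 5.

5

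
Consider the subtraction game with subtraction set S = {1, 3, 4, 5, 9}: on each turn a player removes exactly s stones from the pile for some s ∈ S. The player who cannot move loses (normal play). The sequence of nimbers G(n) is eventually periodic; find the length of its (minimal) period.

8

G(0) = 0
G(1) = mex{0} = 1
G(2) = mex{1} = 0
G(3) = mex{0,0} = 1
G(4) = mex{1,1,0} = 2
G(5) = mex{2,0,1,0} = 3
G(6) = mex{3,1,0,1} = 2
G(7) = mex{2,2,1,0} = 3
G(8) = mex{3,3,2,1} = 0
G(9) = mex{0,2,3,2,0} = 1
G(10) = mex{1,3,2,3,1} = 0
G(11) = mex{0,0,3,2,0} = 1
G(12) = mex{1,1,0,3,1} = 2
G(13) = mex{2,0,1,0,2} = 3
G(14) = mex{3,1,0,1,3} = 2
G(15) = mex{2,2,1,0,2} = 3
G(16) = mex{3,3,2,1,3} = 0
G(17) = mex{0,2,3,2,0} = 1
G(18) = mex{1,3,2,3,1} = 0
G(n+8) = G(n) holds for n = 0,…,8 (a full window of length max(S) = 9), so the sequence is purely periodic with period 8.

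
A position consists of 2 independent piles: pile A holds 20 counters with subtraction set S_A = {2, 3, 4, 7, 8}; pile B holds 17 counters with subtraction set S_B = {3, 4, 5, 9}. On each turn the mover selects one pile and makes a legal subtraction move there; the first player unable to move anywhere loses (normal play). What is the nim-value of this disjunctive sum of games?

5

Pile A, S = {2, 3, 4, 7, 8}:
G(0) = 0
G(1) = mex{} = 0
G(2) = mex{0} = 1
G(3) = mex{0,0} = 1
G(4) = mex{1,0,0} = 2
G(5) = mex{1,1,0} = 2
G(6) = mex{2,1,1} = 0
G(7) = mex{2,2,1,0} = 3
G(8) = mex{0,2,2,0,0} = 1
G(9) = mex{3,0,2,1,0} = 4
G(10) = mex{1,3,0,1,1} = 2
G(11) = mex{4,1,3,2,1} = 0
G(12) = mex{2,4,1,2,2} = 0
G(13) = mex{0,2,4,0,2} = 1
G(14) = mex{0,0,2,3,0} = 1
G(15) = mex{1,0,0,1,3} = 2
G(16) = mex{1,1,0,4,1} = 2
G(17) = mex{2,1,1,2,4} = 0
G(18) = mex{2,2,1,0,2} = 3
G(19) = mex{0,2,2,0,0} = 1
G(20) = mex{3,0,2,1,0} = 4
G_A(20) = 4.
Pile B, S = {3, 4, 5, 9}:
G(0) = 0
G(1) = mex{} = 0
G(2) = mex{} = 0
G(3) = mex{0} = 1
G(4) = mex{0,0} = 1
G(5) = mex{0,0,0} = 1
G(6) = mex{1,0,0} = 2
G(7) = mex{1,1,0} = 2
G(8) = mex{1,1,1} = 0
G(9) = mex{2,1,1,0} = 3
G(10) = mex{2,2,1,0} = 3
G(11) = mex{0,2,2,0} = 1
G(12) = mex{3,0,2,1} = 4
G(13) = mex{3,3,0,1} = 2
G(14) = mex{1,3,3,1} = 0
G(15) = mex{4,1,3,2} = 0
G(16) = mex{2,4,1,2} = 0
G(17) = mex{0,2,4,0} = 1
G_B(17) = 1.
Combined Grundy value = 4 ⊕ 1 = 5.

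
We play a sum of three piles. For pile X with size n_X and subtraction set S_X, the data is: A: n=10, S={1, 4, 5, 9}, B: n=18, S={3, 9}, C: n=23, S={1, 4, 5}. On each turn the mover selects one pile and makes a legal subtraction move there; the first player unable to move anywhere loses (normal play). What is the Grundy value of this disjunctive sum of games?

3

Pile A, S = {1, 4, 5, 9}:
n :  0  1  2  3  4  5  6  7  8  9 10
G :  0  1  0  1  2  3  2  3  0  1  0
G_A(10) = 0.
Pile B, S = {3, 9}:
n :  0  1  2  3  4  5  6  7  8  9 10 11 12 13 14 15 16 17 18
G :  0  0  0  1  1  1  0  0  0  1  1  1  0  0  0  1  1  1  0
G_B(18) = 0.
Pile C, S = {1, 4, 5}:
G(0) = 0
G(1) = mex{0} = 1
G(2) = mex{1} = 0
G(3) = mex{0} = 1
G(4) = mex{1,0} = 2
G(5) = mex{2,1,0} = 3
G(6) = mex{3,0,1} = 2
G(7) = mex{2,1,0} = 3
G(8) = mex{3,2,1} = 0
G(9) = mex{0,3,2} = 1
G(10) = mex{1,2,3} = 0
G(11) = mex{0,3,2} = 1
G(12) = mex{1,0,3} = 2
G(13) = mex{2,1,0} = 3
G(14) = mex{3,0,1} = 2
G(15) = mex{2,1,0} = 3
G(16) = mex{3,2,1} = 0
G(17) = mex{0,3,2} = 1
G(18) = mex{1,2,3} = 0
G(19) = mex{0,3,2} = 1
G(20) = mex{1,0,3} = 2
G(21) = mex{2,1,0} = 3
G(22) = mex{3,0,1} = 2
G(23) = mex{2,1,0} = 3
G_C(23) = 3.
Combined Grundy value = 0 ⊕ 0 ⊕ 3 = 3.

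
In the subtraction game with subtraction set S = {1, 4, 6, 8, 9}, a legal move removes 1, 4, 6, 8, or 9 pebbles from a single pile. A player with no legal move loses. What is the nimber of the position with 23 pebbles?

1

n :  0  1  2  3  4  5  6  7  8  9 10 11 12 13 14 15 16 17 18 19 20 21 22 23
G :  0  1  0  1  2  0  1  0  1  2  3  2  0  1  2  3  2  0  1  0  1  2  0  1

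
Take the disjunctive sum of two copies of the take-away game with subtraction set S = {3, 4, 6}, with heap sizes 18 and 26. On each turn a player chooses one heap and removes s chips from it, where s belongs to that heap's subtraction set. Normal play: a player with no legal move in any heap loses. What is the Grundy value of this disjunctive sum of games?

All heaps use S = {3, 4, 6}:
n :  0  1  2  3  4  5  6  7  8  9 10 11 12 13 14 15 16 17 18 19 20 21 22 23 24 25 26
G :  0  0  0  1  1  1  2  2  2  0  0  0  1  1  1  2  2  2  0  0  0  1  1  1  2  2  2
Heap A: G(18) = 0.
Heap B: G(26) = 2.
Combined Grundy value = 0 ⊕ 2 = 2.

2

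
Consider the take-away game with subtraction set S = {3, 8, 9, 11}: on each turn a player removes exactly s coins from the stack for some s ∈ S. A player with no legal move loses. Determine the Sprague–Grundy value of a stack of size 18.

2

G(0) = 0
G(1) = mex{} = 0
G(2) = mex{} = 0
G(3) = mex{0} = 1
G(4) = mex{0} = 1
G(5) = mex{0} = 1
G(6) = mex{1} = 0
G(7) = mex{1} = 0
G(8) = mex{1,0} = 2
G(9) = mex{0,0,0} = 1
G(10) = mex{0,0,0} = 1
G(11) = mex{2,1,0,0} = 3
G(12) = mex{1,1,1,0} = 2
G(13) = mex{1,1,1,0} = 2
G(14) = mex{3,0,1,1} = 2
G(15) = mex{2,0,0,1} = 3
G(16) = mex{2,2,0,1} = 3
G(17) = mex{2,1,2,0} = 3
G(18) = mex{3,1,1,0} = 2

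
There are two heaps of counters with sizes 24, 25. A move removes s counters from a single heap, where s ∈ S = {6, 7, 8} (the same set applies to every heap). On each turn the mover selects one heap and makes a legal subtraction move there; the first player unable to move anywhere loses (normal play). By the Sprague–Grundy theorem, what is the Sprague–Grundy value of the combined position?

All heaps use S = {6, 7, 8}:
G(0) = 0
G(1) = mex{} = 0
G(2) = mex{} = 0
G(3) = mex{} = 0
G(4) = mex{} = 0
G(5) = mex{} = 0
G(6) = mex{0} = 1
G(7) = mex{0,0} = 1
G(8) = mex{0,0,0} = 1
G(9) = mex{0,0,0} = 1
G(10) = mex{0,0,0} = 1
G(11) = mex{0,0,0} = 1
G(12) = mex{1,0,0} = 2
G(13) = mex{1,1,0} = 2
G(14) = mex{1,1,1} = 0
G(15) = mex{1,1,1} = 0
G(16) = mex{1,1,1} = 0
G(17) = mex{1,1,1} = 0
G(18) = mex{2,1,1} = 0
G(19) = mex{2,2,1} = 0
G(20) = mex{0,2,2} = 1
G(21) = mex{0,0,2} = 1
G(22) = mex{0,0,0} = 1
G(23) = mex{0,0,0} = 1
G(24) = mex{0,0,0} = 1
G(25) = mex{0,0,0} = 1
Heap A: G(24) = 1.
Heap B: G(25) = 1.
Combined Grundy value = 1 ⊕ 1 = 0.

0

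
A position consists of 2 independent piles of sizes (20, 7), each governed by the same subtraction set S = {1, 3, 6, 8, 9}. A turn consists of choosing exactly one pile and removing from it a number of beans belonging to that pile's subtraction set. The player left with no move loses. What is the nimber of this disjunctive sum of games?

All piles use S = {1, 3, 6, 8, 9}:
G(0) = 0
G(1) = mex{0} = 1
G(2) = mex{1} = 0
G(3) = mex{0,0} = 1
G(4) = mex{1,1} = 0
G(5) = mex{0,0} = 1
G(6) = mex{1,1,0} = 2
G(7) = mex{2,0,1} = 3
G(8) = mex{3,1,0,0} = 2
G(9) = mex{2,2,1,1,0} = 3
G(10) = mex{3,3,0,0,1} = 2
G(11) = mex{2,2,1,1,0} = 3
G(12) = mex{3,3,2,0,1} = 4
G(13) = mex{4,2,3,1,0} = 5
G(14) = mex{5,3,2,2,1} = 0
G(15) = mex{0,4,3,3,2} = 1
G(16) = mex{1,5,2,2,3} = 0
G(17) = mex{0,0,3,3,2} = 1
G(18) = mex{1,1,4,2,3} = 0
G(19) = mex{0,0,5,3,2} = 1
G(20) = mex{1,1,0,4,3} = 2
Pile A: G(20) = 2.
Pile B: G(7) = 3.
Combined Grundy value = 2 ⊕ 3 = 1.

1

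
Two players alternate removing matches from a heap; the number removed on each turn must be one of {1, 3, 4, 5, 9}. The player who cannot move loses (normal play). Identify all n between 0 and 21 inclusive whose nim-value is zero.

G(0) = 0
G(1) = mex{0} = 1
G(2) = mex{1} = 0
G(3) = mex{0,0} = 1
G(4) = mex{1,1,0} = 2
G(5) = mex{2,0,1,0} = 3
G(6) = mex{3,1,0,1} = 2
G(7) = mex{2,2,1,0} = 3
G(8) = mex{3,3,2,1} = 0
G(9) = mex{0,2,3,2,0} = 1
G(10) = mex{1,3,2,3,1} = 0
G(11) = mex{0,0,3,2,0} = 1
G(12) = mex{1,1,0,3,1} = 2
G(13) = mex{2,0,1,0,2} = 3
G(14) = mex{3,1,0,1,3} = 2
G(15) = mex{2,2,1,0,2} = 3
G(16) = mex{3,3,2,1,3} = 0
G(17) = mex{0,2,3,2,0} = 1
G(18) = mex{1,3,2,3,1} = 0
G(19) = mex{0,0,3,2,0} = 1
G(20) = mex{1,1,0,3,1} = 2
G(21) = mex{2,0,1,0,2} = 3
P-positions are exactly the n with G(n) = 0.

0, 2, 8, 10, 16, 18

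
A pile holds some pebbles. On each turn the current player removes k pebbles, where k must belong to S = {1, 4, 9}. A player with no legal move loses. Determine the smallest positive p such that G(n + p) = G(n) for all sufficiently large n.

5

G(0) = 0
G(1) = mex{0} = 1
G(2) = mex{1} = 0
G(3) = mex{0} = 1
G(4) = mex{1,0} = 2
G(5) = mex{2,1} = 0
G(6) = mex{0,0} = 1
G(7) = mex{1,1} = 0
G(8) = mex{0,2} = 1
G(9) = mex{1,0,0} = 2
G(10) = mex{2,1,1} = 0
G(11) = mex{0,0,0} = 1
G(12) = mex{1,1,1} = 0
G(13) = mex{0,2,2} = 1
G(14) = mex{1,0,0} = 2
G(15) = mex{2,1,1} = 0
G(n+5) = G(n) holds for n = 0,…,8 (a full window of length max(S) = 9), so the sequence is purely periodic with period 5.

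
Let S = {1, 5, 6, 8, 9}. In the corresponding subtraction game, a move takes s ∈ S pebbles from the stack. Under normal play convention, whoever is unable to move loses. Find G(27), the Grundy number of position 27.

5

G(0) = 0
G(1) = mex{0} = 1
G(2) = mex{1} = 0
G(3) = mex{0} = 1
G(4) = mex{1} = 0
G(5) = mex{0,0} = 1
G(6) = mex{1,1,0} = 2
G(7) = mex{2,0,1} = 3
G(8) = mex{3,1,0,0} = 2
G(9) = mex{2,0,1,1,0} = 3
G(10) = mex{3,1,0,0,1} = 2
G(11) = mex{2,2,1,1,0} = 3
G(12) = mex{3,3,2,0,1} = 4
G(13) = mex{4,2,3,1,0} = 5
G(14) = mex{5,3,2,2,1} = 0
G(15) = mex{0,2,3,3,2} = 1
G(16) = mex{1,3,2,2,3} = 0
G(17) = mex{0,4,3,3,2} = 1
G(18) = mex{1,5,4,2,3} = 0
G(19) = mex{0,0,5,3,2} = 1
G(20) = mex{1,1,0,4,3} = 2
G(21) = mex{2,0,1,5,4} = 3
G(22) = mex{3,1,0,0,5} = 2
G(23) = mex{2,0,1,1,0} = 3
G(24) = mex{3,1,0,0,1} = 2
G(25) = mex{2,2,1,1,0} = 3
G(26) = mex{3,3,2,0,1} = 4
G(27) = mex{4,2,3,1,0} = 5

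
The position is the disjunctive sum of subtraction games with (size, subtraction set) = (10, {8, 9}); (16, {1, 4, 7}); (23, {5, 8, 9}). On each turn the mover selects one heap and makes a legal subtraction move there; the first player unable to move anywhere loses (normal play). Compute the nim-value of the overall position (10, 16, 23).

Heap A, S = {8, 9}:
G(0) = 0
G(1) = mex{} = 0
G(2) = mex{} = 0
G(3) = mex{} = 0
G(4) = mex{} = 0
G(5) = mex{} = 0
G(6) = mex{} = 0
G(7) = mex{} = 0
G(8) = mex{0} = 1
G(9) = mex{0,0} = 1
G(10) = mex{0,0} = 1
G_A(10) = 1.
Heap B, S = {1, 4, 7}:
n :  0  1  2  3  4  5  6  7  8  9 10 11 12 13 14 15 16
G :  0  1  0  1  2  0  1  2  0  1  0  1  2  0  1  2  0
G_B(16) = 0.
Heap C, S = {5, 8, 9}:
n :  0  1  2  3  4  5  6  7  8  9 10 11 12 13 14 15 16 17 18 19 20 21 22 23
G :  0  0  0  0  0  1  1  1  1  1  2  2  2  2  0  0  0  0  0  1  1  1  1  1
G_C(23) = 1.
Combined Grundy value = 1 ⊕ 0 ⊕ 1 = 0.

0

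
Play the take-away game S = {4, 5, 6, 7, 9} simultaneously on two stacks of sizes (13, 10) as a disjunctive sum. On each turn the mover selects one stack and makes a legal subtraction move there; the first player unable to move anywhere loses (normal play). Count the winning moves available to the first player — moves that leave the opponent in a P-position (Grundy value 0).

All stacks use S = {4, 5, 6, 7, 9}:
G(0) = 0
G(1) = mex{} = 0
G(2) = mex{} = 0
G(3) = mex{} = 0
G(4) = mex{0} = 1
G(5) = mex{0,0} = 1
G(6) = mex{0,0,0} = 1
G(7) = mex{0,0,0,0} = 1
G(8) = mex{1,0,0,0} = 2
G(9) = mex{1,1,0,0,0} = 2
G(10) = mex{1,1,1,0,0} = 2
G(11) = mex{1,1,1,1,0} = 2
G(12) = mex{2,1,1,1,0} = 3
G(13) = mex{2,2,1,1,1} = 0
Stack A: G(13) = 0.
Stack B: G(10) = 2.
Combined Grundy value = 0 ⊕ 2 = 2.
A winning move leaves total XOR = 0, i.e. changes one component's Grundy value g to g ⊕ X where X is the current total.
Stack A: need g' = 0⊕2 = 2. Options: 13−4→G=2, 13−5→G=2, 13−6→G=1, 13−7→G=1, 13−9→G=1. Hits: 2.
Stack B: need g' = 2⊕2 = 0. Options: 10−4→G=1, 10−5→G=1, 10−6→G=1, 10−7→G=0, 10−9→G=0. Hits: 2.

4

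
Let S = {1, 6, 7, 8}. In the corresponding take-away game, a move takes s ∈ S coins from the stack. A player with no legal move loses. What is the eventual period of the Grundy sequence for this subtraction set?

n :  0  1  2  3  4  5  6  7  8  9 10 11 12 13 14 15 16 17 18 19 20 21 22 23 24 25 26 27
G :  0  1  0  1  0  1  2  3  2  3  2  3  4  0  1  0  1  0  1  2  3  2  3  2  3  4  0  1
G(n+13) = G(n) holds for n = 0,…,7 (a full window of length max(S) = 8), so the sequence is purely periodic with period 13.

13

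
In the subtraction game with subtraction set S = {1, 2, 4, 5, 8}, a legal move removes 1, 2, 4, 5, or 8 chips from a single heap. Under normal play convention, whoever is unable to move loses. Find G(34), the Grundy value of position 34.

1

n :  0  1  2  3  4  5  6  7  8  9 10 11 12 13 14 15 16 17 18 19 20 21 22 23 24 25 26 27 28 29 30 31 32 33 34
G :  0  1  2  0  1  2  0  1  2  0  1  2  0  1  2  0  1  2  0  1  2  0  1  2  0  1  2  0  1  2  0  1  2  0  1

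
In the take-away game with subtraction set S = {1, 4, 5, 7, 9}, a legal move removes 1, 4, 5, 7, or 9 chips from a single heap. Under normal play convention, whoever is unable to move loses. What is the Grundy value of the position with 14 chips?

2

G(0) = 0
G(1) = mex{0} = 1
G(2) = mex{1} = 0
G(3) = mex{0} = 1
G(4) = mex{1,0} = 2
G(5) = mex{2,1,0} = 3
G(6) = mex{3,0,1} = 2
G(7) = mex{2,1,0,0} = 3
G(8) = mex{3,2,1,1} = 0
G(9) = mex{0,3,2,0,0} = 1
G(10) = mex{1,2,3,1,1} = 0
G(11) = mex{0,3,2,2,0} = 1
G(12) = mex{1,0,3,3,1} = 2
G(13) = mex{2,1,0,2,2} = 3
G(14) = mex{3,0,1,3,3} = 2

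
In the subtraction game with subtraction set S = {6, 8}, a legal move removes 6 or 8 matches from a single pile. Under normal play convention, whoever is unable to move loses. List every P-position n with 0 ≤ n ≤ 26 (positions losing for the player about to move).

0, 1, 2, 3, 4, 5, 14, 15, 16, 17, 18, 19

G(0) = 0
G(1) = mex{} = 0
G(2) = mex{} = 0
G(3) = mex{} = 0
G(4) = mex{} = 0
G(5) = mex{} = 0
G(6) = mex{0} = 1
G(7) = mex{0} = 1
G(8) = mex{0,0} = 1
G(9) = mex{0,0} = 1
G(10) = mex{0,0} = 1
G(11) = mex{0,0} = 1
G(12) = mex{1,0} = 2
G(13) = mex{1,0} = 2
G(14) = mex{1,1} = 0
G(15) = mex{1,1} = 0
G(16) = mex{1,1} = 0
G(17) = mex{1,1} = 0
G(18) = mex{2,1} = 0
G(19) = mex{2,1} = 0
G(20) = mex{0,2} = 1
G(21) = mex{0,2} = 1
G(22) = mex{0,0} = 1
G(23) = mex{0,0} = 1
G(24) = mex{0,0} = 1
G(25) = mex{0,0} = 1
G(26) = mex{1,0} = 2
P-positions are exactly the n with G(n) = 0.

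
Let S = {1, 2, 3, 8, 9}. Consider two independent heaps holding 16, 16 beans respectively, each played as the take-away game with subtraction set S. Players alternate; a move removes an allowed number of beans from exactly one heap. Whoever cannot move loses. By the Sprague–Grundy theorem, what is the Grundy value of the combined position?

0

All heaps use S = {1, 2, 3, 8, 9}:
n :  0  1  2  3  4  5  6  7  8  9 10 11 12 13 14 15 16
G :  0  1  2  3  0  1  2  3  4  5  0  1  2  3  0  1  2
Heap A: G(16) = 2.
Heap B: G(16) = 2.
Combined Grundy value = 2 ⊕ 2 = 0.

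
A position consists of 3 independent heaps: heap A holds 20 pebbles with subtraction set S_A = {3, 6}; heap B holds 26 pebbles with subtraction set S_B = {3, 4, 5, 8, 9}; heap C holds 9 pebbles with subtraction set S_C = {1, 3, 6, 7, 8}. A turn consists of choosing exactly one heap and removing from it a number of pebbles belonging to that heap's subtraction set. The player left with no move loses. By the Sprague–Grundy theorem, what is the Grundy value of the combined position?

Heap A, S = {3, 6}:
G(0) = 0
G(1) = mex{} = 0
G(2) = mex{} = 0
G(3) = mex{0} = 1
G(4) = mex{0} = 1
G(5) = mex{0} = 1
G(6) = mex{1,0} = 2
G(7) = mex{1,0} = 2
G(8) = mex{1,0} = 2
G(9) = mex{2,1} = 0
G(10) = mex{2,1} = 0
G(11) = mex{2,1} = 0
G(12) = mex{0,2} = 1
G(13) = mex{0,2} = 1
G(14) = mex{0,2} = 1
G(15) = mex{1,0} = 2
G(16) = mex{1,0} = 2
G(17) = mex{1,0} = 2
G(18) = mex{2,1} = 0
G(19) = mex{2,1} = 0
G(20) = mex{2,1} = 0
G_A(20) = 0.
Heap B, S = {3, 4, 5, 8, 9}:
n :  0  1  2  3  4  5  6  7  8  9 10 11 12 13 14 15 16 17 18 19 20 21 22 23 24 25 26
G :  0  0  0  1  1  1  2  2  2  3  3  3  0  0  0  1  1  1  2  2  2  3  3  3  0  0  0
G_B(26) = 0.
Heap C, S = {1, 3, 6, 7, 8}:
G(0) = 0
G(1) = mex{0} = 1
G(2) = mex{1} = 0
G(3) = mex{0,0} = 1
G(4) = mex{1,1} = 0
G(5) = mex{0,0} = 1
G(6) = mex{1,1,0} = 2
G(7) = mex{2,0,1,0} = 3
G(8) = mex{3,1,0,1,0} = 2
G(9) = mex{2,2,1,0,1} = 3
G_C(9) = 3.
Combined Grundy value = 0 ⊕ 0 ⊕ 3 = 3.

3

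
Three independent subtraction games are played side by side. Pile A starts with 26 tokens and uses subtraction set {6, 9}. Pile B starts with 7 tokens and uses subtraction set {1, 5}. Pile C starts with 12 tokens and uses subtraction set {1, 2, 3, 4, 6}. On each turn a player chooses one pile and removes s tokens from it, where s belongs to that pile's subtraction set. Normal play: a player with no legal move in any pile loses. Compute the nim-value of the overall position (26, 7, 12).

Pile A, S = {6, 9}:
G(0) = 0
G(1) = mex{} = 0
G(2) = mex{} = 0
G(3) = mex{} = 0
G(4) = mex{} = 0
G(5) = mex{} = 0
G(6) = mex{0} = 1
G(7) = mex{0} = 1
G(8) = mex{0} = 1
G(9) = mex{0,0} = 1
G(10) = mex{0,0} = 1
G(11) = mex{0,0} = 1
G(12) = mex{1,0} = 2
G(13) = mex{1,0} = 2
G(14) = mex{1,0} = 2
G(15) = mex{1,1} = 0
G(16) = mex{1,1} = 0
G(17) = mex{1,1} = 0
G(18) = mex{2,1} = 0
G(19) = mex{2,1} = 0
G(20) = mex{2,1} = 0
G(21) = mex{0,2} = 1
G(22) = mex{0,2} = 1
G(23) = mex{0,2} = 1
G(24) = mex{0,0} = 1
G(25) = mex{0,0} = 1
G(26) = mex{0,0} = 1
G_A(26) = 1.
Pile B, S = {1, 5}:
n : 0 1 2 3 4 5 6 7
G : 0 1 0 1 0 1 0 1
G_B(7) = 1.
Pile C, S = {1, 2, 3, 4, 6}:
G(0) = 0
G(1) = mex{0} = 1
G(2) = mex{1,0} = 2
G(3) = mex{2,1,0} = 3
G(4) = mex{3,2,1,0} = 4
G(5) = mex{4,3,2,1} = 0
G(6) = mex{0,4,3,2,0} = 1
G(7) = mex{1,0,4,3,1} = 2
G(8) = mex{2,1,0,4,2} = 3
G(9) = mex{3,2,1,0,3} = 4
G(10) = mex{4,3,2,1,4} = 0
G(11) = mex{0,4,3,2,0} = 1
G(12) = mex{1,0,4,3,1} = 2
G_C(12) = 2.
Combined Grundy value = 1 ⊕ 1 ⊕ 2 = 2.

2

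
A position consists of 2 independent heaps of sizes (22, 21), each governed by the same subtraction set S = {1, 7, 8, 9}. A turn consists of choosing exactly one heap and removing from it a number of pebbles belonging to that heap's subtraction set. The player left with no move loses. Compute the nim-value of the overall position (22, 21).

1

All heaps use S = {1, 7, 8, 9}:
n :  0  1  2  3  4  5  6  7  8  9 10 11 12 13 14 15 16 17 18 19 20 21 22
G :  0  1  0  1  0  1  0  1  2  3  2  3  2  3  2  3  0  1  0  1  0  1  0
Heap A: G(22) = 0.
Heap B: G(21) = 1.
Combined Grundy value = 0 ⊕ 1 = 1.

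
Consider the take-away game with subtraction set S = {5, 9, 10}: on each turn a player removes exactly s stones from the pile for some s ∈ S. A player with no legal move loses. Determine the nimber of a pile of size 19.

0

n :  0  1  2  3  4  5  6  7  8  9 10 11 12 13 14 15 16 17 18 19
G :  0  0  0  0  0  1  1  1  1  1  2  2  2  2  2  0  0  0  0  0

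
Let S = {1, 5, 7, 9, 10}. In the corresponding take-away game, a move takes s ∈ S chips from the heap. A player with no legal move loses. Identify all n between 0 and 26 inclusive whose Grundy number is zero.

n :  0  1  2  3  4  5  6  7  8  9 10 11 12 13 14 15 16 17 18 19 20 21 22 23 24 25 26
G :  0  1  0  1  0  1  0  1  0  1  2  3  2  3  2  3  2  3  2  0  1  0  1  0  1  0  1
P-positions are exactly the n with G(n) = 0.

0, 2, 4, 6, 8, 19, 21, 23, 25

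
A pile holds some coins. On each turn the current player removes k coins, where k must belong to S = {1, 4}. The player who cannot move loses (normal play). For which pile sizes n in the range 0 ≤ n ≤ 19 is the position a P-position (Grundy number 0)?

0, 2, 5, 7, 10, 12, 15, 17

G(0) = 0
G(1) = mex{0} = 1
G(2) = mex{1} = 0
G(3) = mex{0} = 1
G(4) = mex{1,0} = 2
G(5) = mex{2,1} = 0
G(6) = mex{0,0} = 1
G(7) = mex{1,1} = 0
G(8) = mex{0,2} = 1
G(9) = mex{1,0} = 2
G(10) = mex{2,1} = 0
G(11) = mex{0,0} = 1
G(12) = mex{1,1} = 0
G(13) = mex{0,2} = 1
G(14) = mex{1,0} = 2
G(15) = mex{2,1} = 0
G(16) = mex{0,0} = 1
G(17) = mex{1,1} = 0
G(18) = mex{0,2} = 1
G(19) = mex{1,0} = 2
P-positions are exactly the n with G(n) = 0.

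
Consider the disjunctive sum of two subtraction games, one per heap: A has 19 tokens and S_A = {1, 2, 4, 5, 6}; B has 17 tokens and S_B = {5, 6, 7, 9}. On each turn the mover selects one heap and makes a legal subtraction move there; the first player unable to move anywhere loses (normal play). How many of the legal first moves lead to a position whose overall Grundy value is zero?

Heap A, S = {1, 2, 4, 5, 6}:
n :  0  1  2  3  4  5  6  7  8  9 10 11 12 13 14 15 16 17 18 19
G :  0  1  2  0  1  2  3  4  5  3  0  1  2  0  1  2  3  4  5  3
G_A(19) = 3.
Heap B, S = {5, 6, 7, 9}:
G(0) = 0
G(1) = mex{} = 0
G(2) = mex{} = 0
G(3) = mex{} = 0
G(4) = mex{} = 0
G(5) = mex{0} = 1
G(6) = mex{0,0} = 1
G(7) = mex{0,0,0} = 1
G(8) = mex{0,0,0} = 1
G(9) = mex{0,0,0,0} = 1
G(10) = mex{1,0,0,0} = 2
G(11) = mex{1,1,0,0} = 2
G(12) = mex{1,1,1,0} = 2
G(13) = mex{1,1,1,0} = 2
G(14) = mex{1,1,1,1} = 0
G(15) = mex{2,1,1,1} = 0
G(16) = mex{2,2,1,1} = 0
G(17) = mex{2,2,2,1} = 0
G_B(17) = 0.
Combined Grundy value = 3 ⊕ 0 = 3.
A winning move leaves total XOR = 0, i.e. changes one component's Grundy value g to g ⊕ X where X is the current total.
Heap A: need g' = 3⊕3 = 0. Options: 19−1→G=5, 19−2→G=4, 19−4→G=2, 19−5→G=1, 19−6→G=0. Hits: 1.
Heap B: need g' = 0⊕3 = 3. Options: 17−5→G=2, 17−6→G=2, 17−7→G=2, 17−9→G=1. Hits: 0.

1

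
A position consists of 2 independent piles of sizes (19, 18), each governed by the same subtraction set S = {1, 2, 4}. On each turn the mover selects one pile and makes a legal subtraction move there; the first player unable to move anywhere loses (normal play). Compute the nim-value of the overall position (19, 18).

All piles use S = {1, 2, 4}:
G(0) = 0
G(1) = mex{0} = 1
G(2) = mex{1,0} = 2
G(3) = mex{2,1} = 0
G(4) = mex{0,2,0} = 1
G(5) = mex{1,0,1} = 2
G(6) = mex{2,1,2} = 0
G(7) = mex{0,2,0} = 1
G(8) = mex{1,0,1} = 2
G(9) = mex{2,1,2} = 0
G(10) = mex{0,2,0} = 1
G(11) = mex{1,0,1} = 2
G(12) = mex{2,1,2} = 0
G(13) = mex{0,2,0} = 1
G(14) = mex{1,0,1} = 2
G(15) = mex{2,1,2} = 0
G(16) = mex{0,2,0} = 1
G(17) = mex{1,0,1} = 2
G(18) = mex{2,1,2} = 0
G(19) = mex{0,2,0} = 1
Pile A: G(19) = 1.
Pile B: G(18) = 0.
Combined Grundy value = 1 ⊕ 0 = 1.

1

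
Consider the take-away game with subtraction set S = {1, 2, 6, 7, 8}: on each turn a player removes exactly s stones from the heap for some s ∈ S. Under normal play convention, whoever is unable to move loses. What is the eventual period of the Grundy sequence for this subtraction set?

12

G(0) = 0
G(1) = mex{0} = 1
G(2) = mex{1,0} = 2
G(3) = mex{2,1} = 0
G(4) = mex{0,2} = 1
G(5) = mex{1,0} = 2
G(6) = mex{2,1,0} = 3
G(7) = mex{3,2,1,0} = 4
G(8) = mex{4,3,2,1,0} = 5
G(9) = mex{5,4,0,2,1} = 3
G(10) = mex{3,5,1,0,2} = 4
G(11) = mex{4,3,2,1,0} = 5
G(12) = mex{5,4,3,2,1} = 0
G(13) = mex{0,5,4,3,2} = 1
G(14) = mex{1,0,5,4,3} = 2
G(15) = mex{2,1,3,5,4} = 0
G(16) = mex{0,2,4,3,5} = 1
G(17) = mex{1,0,5,4,3} = 2
G(18) = mex{2,1,0,5,4} = 3
G(19) = mex{3,2,1,0,5} = 4
G(20) = mex{4,3,2,1,0} = 5
G(21) = mex{5,4,0,2,1} = 3
G(22) = mex{3,5,1,0,2} = 4
G(23) = mex{4,3,2,1,0} = 5
G(24) = mex{5,4,3,2,1} = 0
G(25) = mex{0,5,4,3,2} = 1
G(n+12) = G(n) holds for n = 0,…,7 (a full window of length max(S) = 8), so the sequence is purely periodic with period 12.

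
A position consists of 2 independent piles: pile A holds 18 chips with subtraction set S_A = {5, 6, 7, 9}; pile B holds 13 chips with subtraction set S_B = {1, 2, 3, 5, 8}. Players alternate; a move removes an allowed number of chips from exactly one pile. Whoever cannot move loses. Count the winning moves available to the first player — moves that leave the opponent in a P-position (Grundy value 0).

Pile A, S = {5, 6, 7, 9}:
n :  0  1  2  3  4  5  6  7  8  9 10 11 12 13 14 15 16 17 18
G :  0  0  0  0  0  1  1  1  1  1  2  2  2  2  0  0  0  0  0
G_A(18) = 0.
Pile B, S = {1, 2, 3, 5, 8}:
G(0) = 0
G(1) = mex{0} = 1
G(2) = mex{1,0} = 2
G(3) = mex{2,1,0} = 3
G(4) = mex{3,2,1} = 0
G(5) = mex{0,3,2,0} = 1
G(6) = mex{1,0,3,1} = 2
G(7) = mex{2,1,0,2} = 3
G(8) = mex{3,2,1,3,0} = 4
G(9) = mex{4,3,2,0,1} = 5
G(10) = mex{5,4,3,1,2} = 0
G(11) = mex{0,5,4,2,3} = 1
G(12) = mex{1,0,5,3,0} = 2
G(13) = mex{2,1,0,4,1} = 3
G_B(13) = 3.
Combined Grundy value = 0 ⊕ 3 = 3.
A winning move leaves total XOR = 0, i.e. changes one component's Grundy value g to g ⊕ X where X is the current total.
Pile A: need g' = 0⊕3 = 3. Options: 18−5→G=2, 18−6→G=2, 18−7→G=2, 18−9→G=1. Hits: 0.
Pile B: need g' = 3⊕3 = 0. Options: 13−1→G=2, 13−2→G=1, 13−3→G=0, 13−5→G=4, 13−8→G=1. Hits: 1.

1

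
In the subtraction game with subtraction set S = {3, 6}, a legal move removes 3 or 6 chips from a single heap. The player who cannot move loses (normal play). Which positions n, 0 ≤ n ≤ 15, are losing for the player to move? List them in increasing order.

G(0) = 0
G(1) = mex{} = 0
G(2) = mex{} = 0
G(3) = mex{0} = 1
G(4) = mex{0} = 1
G(5) = mex{0} = 1
G(6) = mex{1,0} = 2
G(7) = mex{1,0} = 2
G(8) = mex{1,0} = 2
G(9) = mex{2,1} = 0
G(10) = mex{2,1} = 0
G(11) = mex{2,1} = 0
G(12) = mex{0,2} = 1
G(13) = mex{0,2} = 1
G(14) = mex{0,2} = 1
G(15) = mex{1,0} = 2
P-positions are exactly the n with G(n) = 0.

0, 1, 2, 9, 10, 11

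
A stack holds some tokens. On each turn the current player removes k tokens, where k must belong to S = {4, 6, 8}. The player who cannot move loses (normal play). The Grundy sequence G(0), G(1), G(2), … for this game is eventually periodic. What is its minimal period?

n :  0  1  2  3  4  5  6  7  8  9 10 11 12 13 14 15 16 17 18 19 20 21 22 23 24 25
G :  0  0  0  0  1  1  1  1  2  2  2  2  0  0  0  0  1  1  1  1  2  2  2  2  0  0
G(n+12) = G(n) holds for n = 0,…,7 (a full window of length max(S) = 8), so the sequence is purely periodic with period 12.

12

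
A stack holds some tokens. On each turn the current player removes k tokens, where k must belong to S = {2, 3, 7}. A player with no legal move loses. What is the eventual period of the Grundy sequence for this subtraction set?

n :  0  1  2  3  4  5  6  7  8  9 10 11 12 13 14
G :  0  0  1  1  2  0  0  1  1  2  0  0  1  1  2
G(n+5) = G(n) holds for n = 0,…,6 (a full window of length max(S) = 7), so the sequence is purely periodic with period 5.

5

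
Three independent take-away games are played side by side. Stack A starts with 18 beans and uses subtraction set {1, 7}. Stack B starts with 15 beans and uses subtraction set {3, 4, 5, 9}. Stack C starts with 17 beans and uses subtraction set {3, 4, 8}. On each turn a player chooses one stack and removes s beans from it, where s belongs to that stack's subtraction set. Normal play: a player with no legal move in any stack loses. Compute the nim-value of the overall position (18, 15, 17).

Stack A, S = {1, 7}:
G(0) = 0
G(1) = mex{0} = 1
G(2) = mex{1} = 0
G(3) = mex{0} = 1
G(4) = mex{1} = 0
G(5) = mex{0} = 1
G(6) = mex{1} = 0
G(7) = mex{0,0} = 1
G(8) = mex{1,1} = 0
G(9) = mex{0,0} = 1
G(10) = mex{1,1} = 0
G(11) = mex{0,0} = 1
G(12) = mex{1,1} = 0
G(13) = mex{0,0} = 1
G(14) = mex{1,1} = 0
G(15) = mex{0,0} = 1
G(16) = mex{1,1} = 0
G(17) = mex{0,0} = 1
G(18) = mex{1,1} = 0
G_A(18) = 0.
Stack B, S = {3, 4, 5, 9}:
G(0) = 0
G(1) = mex{} = 0
G(2) = mex{} = 0
G(3) = mex{0} = 1
G(4) = mex{0,0} = 1
G(5) = mex{0,0,0} = 1
G(6) = mex{1,0,0} = 2
G(7) = mex{1,1,0} = 2
G(8) = mex{1,1,1} = 0
G(9) = mex{2,1,1,0} = 3
G(10) = mex{2,2,1,0} = 3
G(11) = mex{0,2,2,0} = 1
G(12) = mex{3,0,2,1} = 4
G(13) = mex{3,3,0,1} = 2
G(14) = mex{1,3,3,1} = 0
G(15) = mex{4,1,3,2} = 0
G_B(15) = 0.
Stack C, S = {3, 4, 8}:
G(0) = 0
G(1) = mex{} = 0
G(2) = mex{} = 0
G(3) = mex{0} = 1
G(4) = mex{0,0} = 1
G(5) = mex{0,0} = 1
G(6) = mex{1,0} = 2
G(7) = mex{1,1} = 0
G(8) = mex{1,1,0} = 2
G(9) = mex{2,1,0} = 3
G(10) = mex{0,2,0} = 1
G(11) = mex{2,0,1} = 3
G(12) = mex{3,2,1} = 0
G(13) = mex{1,3,1} = 0
G(14) = mex{3,1,2} = 0
G(15) = mex{0,3,0} = 1
G(16) = mex{0,0,2} = 1
G(17) = mex{0,0,3} = 1
G_C(17) = 1.
Combined Grundy value = 0 ⊕ 0 ⊕ 1 = 1.

1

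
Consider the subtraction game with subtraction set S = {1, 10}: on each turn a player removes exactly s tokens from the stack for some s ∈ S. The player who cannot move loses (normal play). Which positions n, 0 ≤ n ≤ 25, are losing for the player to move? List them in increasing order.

0, 2, 4, 6, 8, 11, 13, 15, 17, 19, 22, 24

n :  0  1  2  3  4  5  6  7  8  9 10 11 12 13 14 15 16 17 18 19 20 21 22 23 24 25
G :  0  1  0  1  0  1  0  1  0  1  2  0  1  0  1  0  1  0  1  0  1  2  0  1  0  1
P-positions are exactly the n with G(n) = 0.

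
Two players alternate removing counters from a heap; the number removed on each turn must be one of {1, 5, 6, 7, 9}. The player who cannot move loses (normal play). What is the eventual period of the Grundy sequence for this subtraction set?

G(0) = 0
G(1) = mex{0} = 1
G(2) = mex{1} = 0
G(3) = mex{0} = 1
G(4) = mex{1} = 0
G(5) = mex{0,0} = 1
G(6) = mex{1,1,0} = 2
G(7) = mex{2,0,1,0} = 3
G(8) = mex{3,1,0,1} = 2
G(9) = mex{2,0,1,0,0} = 3
G(10) = mex{3,1,0,1,1} = 2
G(11) = mex{2,2,1,0,0} = 3
G(12) = mex{3,3,2,1,1} = 0
G(13) = mex{0,2,3,2,0} = 1
G(14) = mex{1,3,2,3,1} = 0
G(15) = mex{0,2,3,2,2} = 1
G(16) = mex{1,3,2,3,3} = 0
G(17) = mex{0,0,3,2,2} = 1
G(18) = mex{1,1,0,3,3} = 2
G(19) = mex{2,0,1,0,2} = 3
G(20) = mex{3,1,0,1,3} = 2
G(21) = mex{2,0,1,0,0} = 3
G(22) = mex{3,1,0,1,1} = 2
G(23) = mex{2,2,1,0,0} = 3
G(24) = mex{3,3,2,1,1} = 0
G(25) = mex{0,2,3,2,0} = 1
G(n+12) = G(n) holds for n = 0,…,8 (a full window of length max(S) = 9), so the sequence is purely periodic with period 12.

12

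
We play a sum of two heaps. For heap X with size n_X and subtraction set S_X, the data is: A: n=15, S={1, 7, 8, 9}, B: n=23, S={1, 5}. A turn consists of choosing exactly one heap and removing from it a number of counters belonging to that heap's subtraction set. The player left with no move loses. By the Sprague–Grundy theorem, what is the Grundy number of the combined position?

Heap A, S = {1, 7, 8, 9}:
G(0) = 0
G(1) = mex{0} = 1
G(2) = mex{1} = 0
G(3) = mex{0} = 1
G(4) = mex{1} = 0
G(5) = mex{0} = 1
G(6) = mex{1} = 0
G(7) = mex{0,0} = 1
G(8) = mex{1,1,0} = 2
G(9) = mex{2,0,1,0} = 3
G(10) = mex{3,1,0,1} = 2
G(11) = mex{2,0,1,0} = 3
G(12) = mex{3,1,0,1} = 2
G(13) = mex{2,0,1,0} = 3
G(14) = mex{3,1,0,1} = 2
G(15) = mex{2,2,1,0} = 3
G_A(15) = 3.
Heap B, S = {1, 5}:
n :  0  1  2  3  4  5  6  7  8  9 10 11 12 13 14 15 16 17 18 19 20 21 22 23
G :  0  1  0  1  0  1  0  1  0  1  0  1  0  1  0  1  0  1  0  1  0  1  0  1
G_B(23) = 1.
Combined Grundy value = 3 ⊕ 1 = 2.

2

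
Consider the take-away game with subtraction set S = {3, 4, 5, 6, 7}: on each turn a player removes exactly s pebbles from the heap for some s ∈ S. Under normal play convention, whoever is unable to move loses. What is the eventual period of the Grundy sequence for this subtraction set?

10

G(0) = 0
G(1) = mex{} = 0
G(2) = mex{} = 0
G(3) = mex{0} = 1
G(4) = mex{0,0} = 1
G(5) = mex{0,0,0} = 1
G(6) = mex{1,0,0,0} = 2
G(7) = mex{1,1,0,0,0} = 2
G(8) = mex{1,1,1,0,0} = 2
G(9) = mex{2,1,1,1,0} = 3
G(10) = mex{2,2,1,1,1} = 0
G(11) = mex{2,2,2,1,1} = 0
G(12) = mex{3,2,2,2,1} = 0
G(13) = mex{0,3,2,2,2} = 1
G(14) = mex{0,0,3,2,2} = 1
G(15) = mex{0,0,0,3,2} = 1
G(16) = mex{1,0,0,0,3} = 2
G(17) = mex{1,1,0,0,0} = 2
G(18) = mex{1,1,1,0,0} = 2
G(19) = mex{2,1,1,1,0} = 3
G(20) = mex{2,2,1,1,1} = 0
G(21) = mex{2,2,2,1,1} = 0
G(n+10) = G(n) holds for n = 0,…,6 (a full window of length max(S) = 7), so the sequence is purely periodic with period 10.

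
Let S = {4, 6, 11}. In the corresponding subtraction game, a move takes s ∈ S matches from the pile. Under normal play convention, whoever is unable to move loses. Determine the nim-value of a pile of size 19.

n :  0  1  2  3  4  5  6  7  8  9 10 11 12 13 14 15 16 17 18 19
G :  0  0  0  0  1  1  1  1  2  2  0  2  3  3  1  0  2  0  0  1

1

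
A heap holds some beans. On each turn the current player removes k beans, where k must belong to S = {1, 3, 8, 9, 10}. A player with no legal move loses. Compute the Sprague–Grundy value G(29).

G(0) = 0
G(1) = mex{0} = 1
G(2) = mex{1} = 0
G(3) = mex{0,0} = 1
G(4) = mex{1,1} = 0
G(5) = mex{0,0} = 1
G(6) = mex{1,1} = 0
G(7) = mex{0,0} = 1
G(8) = mex{1,1,0} = 2
G(9) = mex{2,0,1,0} = 3
G(10) = mex{3,1,0,1,0} = 2
G(11) = mex{2,2,1,0,1} = 3
G(12) = mex{3,3,0,1,0} = 2
G(13) = mex{2,2,1,0,1} = 3
G(14) = mex{3,3,0,1,0} = 2
G(15) = mex{2,2,1,0,1} = 3
G(16) = mex{3,3,2,1,0} = 4
G(17) = mex{4,2,3,2,1} = 0
G(18) = mex{0,3,2,3,2} = 1
G(19) = mex{1,4,3,2,3} = 0
G(20) = mex{0,0,2,3,2} = 1
G(21) = mex{1,1,3,2,3} = 0
G(22) = mex{0,0,2,3,2} = 1
G(23) = mex{1,1,3,2,3} = 0
G(24) = mex{0,0,4,3,2} = 1
G(25) = mex{1,1,0,4,3} = 2
G(26) = mex{2,0,1,0,4} = 3
G(27) = mex{3,1,0,1,0} = 2
G(28) = mex{2,2,1,0,1} = 3
G(29) = mex{3,3,0,1,0} = 2

2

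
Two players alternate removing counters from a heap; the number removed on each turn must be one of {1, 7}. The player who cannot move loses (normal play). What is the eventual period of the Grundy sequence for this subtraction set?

G(0) = 0
G(1) = mex{0} = 1
G(2) = mex{1} = 0
G(3) = mex{0} = 1
G(4) = mex{1} = 0
G(5) = mex{0} = 1
G(6) = mex{1} = 0
G(7) = mex{0,0} = 1
G(8) = mex{1,1} = 0
G(9) = mex{0,0} = 1
G(10) = mex{1,1} = 0
G(11) = mex{0,0} = 1
G(12) = mex{1,1} = 0
G(13) = mex{0,0} = 1
G(14) = mex{1,1} = 0
G(n+2) = G(n) holds for n = 0,…,6 (a full window of length max(S) = 7), so the sequence is purely periodic with period 2.

2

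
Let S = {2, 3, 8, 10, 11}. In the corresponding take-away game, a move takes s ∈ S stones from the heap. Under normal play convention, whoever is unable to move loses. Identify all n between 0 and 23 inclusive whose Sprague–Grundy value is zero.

0, 1, 5, 6, 18, 19, 23

G(0) = 0
G(1) = mex{} = 0
G(2) = mex{0} = 1
G(3) = mex{0,0} = 1
G(4) = mex{1,0} = 2
G(5) = mex{1,1} = 0
G(6) = mex{2,1} = 0
G(7) = mex{0,2} = 1
G(8) = mex{0,0,0} = 1
G(9) = mex{1,0,0} = 2
G(10) = mex{1,1,1,0} = 2
G(11) = mex{2,1,1,0,0} = 3
G(12) = mex{2,2,2,1,0} = 3
G(13) = mex{3,2,0,1,1} = 4
G(14) = mex{3,3,0,2,1} = 4
G(15) = mex{4,3,1,0,2} = 5
G(16) = mex{4,4,1,0,0} = 2
G(17) = mex{5,4,2,1,0} = 3
G(18) = mex{2,5,2,1,1} = 0
G(19) = mex{3,2,3,2,1} = 0
G(20) = mex{0,3,3,2,2} = 1
G(21) = mex{0,0,4,3,2} = 1
G(22) = mex{1,0,4,3,3} = 2
G(23) = mex{1,1,5,4,3} = 0
P-positions are exactly the n with G(n) = 0.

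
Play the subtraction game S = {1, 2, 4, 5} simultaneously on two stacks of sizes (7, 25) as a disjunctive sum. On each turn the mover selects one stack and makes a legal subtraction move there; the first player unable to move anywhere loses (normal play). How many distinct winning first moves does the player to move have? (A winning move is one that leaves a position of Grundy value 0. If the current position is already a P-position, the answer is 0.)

All stacks use S = {1, 2, 4, 5}:
n :  0  1  2  3  4  5  6  7  8  9 10 11 12 13 14 15 16 17 18 19 20 21 22 23 24 25
G :  0  1  2  0  1  2  0  1  2  0  1  2  0  1  2  0  1  2  0  1  2  0  1  2  0  1
Stack A: G(7) = 1.
Stack B: G(25) = 1.
Combined Grundy value = 1 ⊕ 1 = 0.
A winning move leaves total XOR = 0, i.e. changes one component's Grundy value g to g ⊕ X where X is the current total.
Stack A: target g' = 1⊕0 = 1, but every legal move changes the Grundy value (mex property), so 0 moves.
Stack B: target g' = 1⊕0 = 1, but every legal move changes the Grundy value (mex property), so 0 moves.

0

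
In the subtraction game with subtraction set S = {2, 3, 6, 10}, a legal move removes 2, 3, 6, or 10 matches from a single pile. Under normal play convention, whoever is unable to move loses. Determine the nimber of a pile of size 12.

2

n :  0  1  2  3  4  5  6  7  8  9 10 11 12
G :  0  0  1  1  2  0  3  1  2  0  3  1  2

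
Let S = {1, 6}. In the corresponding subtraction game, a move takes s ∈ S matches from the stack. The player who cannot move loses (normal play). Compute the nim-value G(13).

n :  0  1  2  3  4  5  6  7  8  9 10 11 12 13
G :  0  1  0  1  0  1  2  0  1  0  1  0  1  2

2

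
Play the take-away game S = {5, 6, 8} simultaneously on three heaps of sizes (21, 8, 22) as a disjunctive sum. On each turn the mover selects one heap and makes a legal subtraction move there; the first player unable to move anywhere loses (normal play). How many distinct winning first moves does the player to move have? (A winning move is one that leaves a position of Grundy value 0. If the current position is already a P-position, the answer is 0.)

All heaps use S = {5, 6, 8}:
n :  0  1  2  3  4  5  6  7  8  9 10 11 12 13 14 15 16 17 18 19 20 21 22
G :  0  0  0  0  0  1  1  1  1  1  2  2  2  0  0  0  0  0  1  1  1  1  1
Heap A: G(21) = 1.
Heap B: G(8) = 1.
Heap C: G(22) = 1.
Combined Grundy value = 1 ⊕ 1 ⊕ 1 = 1.
A winning move leaves total XOR = 0, i.e. changes one component's Grundy value g to g ⊕ X where X is the current total.
Heap A: need g' = 1⊕1 = 0. Options: 21−5→G=0, 21−6→G=0, 21−8→G=0. Hits: 3.
Heap B: need g' = 1⊕1 = 0. Options: 8−5→G=0, 8−6→G=0, 8−8→G=0. Hits: 3.
Heap C: need g' = 1⊕1 = 0. Options: 22−5→G=0, 22−6→G=0, 22−8→G=0. Hits: 3.

9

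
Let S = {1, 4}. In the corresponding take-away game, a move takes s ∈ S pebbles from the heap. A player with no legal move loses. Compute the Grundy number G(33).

1

G(0) = 0
G(1) = mex{0} = 1
G(2) = mex{1} = 0
G(3) = mex{0} = 1
G(4) = mex{1,0} = 2
G(5) = mex{2,1} = 0
G(6) = mex{0,0} = 1
G(7) = mex{1,1} = 0
G(8) = mex{0,2} = 1
G(9) = mex{1,0} = 2
G(10) = mex{2,1} = 0
G(11) = mex{0,0} = 1
G(12) = mex{1,1} = 0
G(13) = mex{0,2} = 1
G(14) = mex{1,0} = 2
G(15) = mex{2,1} = 0
G(16) = mex{0,0} = 1
G(17) = mex{1,1} = 0
G(18) = mex{0,2} = 1
G(19) = mex{1,0} = 2
G(20) = mex{2,1} = 0
G(21) = mex{0,0} = 1
G(22) = mex{1,1} = 0
G(23) = mex{0,2} = 1
G(24) = mex{1,0} = 2
G(25) = mex{2,1} = 0
G(26) = mex{0,0} = 1
G(27) = mex{1,1} = 0
G(28) = mex{0,2} = 1
G(29) = mex{1,0} = 2
G(30) = mex{2,1} = 0
G(31) = mex{0,0} = 1
G(32) = mex{1,1} = 0
G(33) = mex{0,2} = 1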